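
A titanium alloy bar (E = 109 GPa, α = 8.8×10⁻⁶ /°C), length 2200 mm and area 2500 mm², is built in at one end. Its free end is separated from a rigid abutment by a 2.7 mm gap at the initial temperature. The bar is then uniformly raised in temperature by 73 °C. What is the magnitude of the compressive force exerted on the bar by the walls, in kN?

P ≈ 0 kN

If the wall were absent the bar would grow by αΔT L = 8.8×10⁻⁶ × 73 × 2200 = 1.413 mm.
This is smaller than the 2.7 mm clearance, so the bar expands freely without reaching the stop — the stress is zero.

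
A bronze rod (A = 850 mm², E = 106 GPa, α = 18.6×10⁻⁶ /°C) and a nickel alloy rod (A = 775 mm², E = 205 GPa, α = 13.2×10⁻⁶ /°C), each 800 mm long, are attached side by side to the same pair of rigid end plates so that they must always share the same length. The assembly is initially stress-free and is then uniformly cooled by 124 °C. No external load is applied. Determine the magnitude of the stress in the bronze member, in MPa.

Equilibrium of a rigid end plate with no external load gives equal and opposite internal forces ±P in the two members. Since α_{bronze} > α_{nickel alloy}, cooling drives the bronze into tension and the nickel alloy into compression.
Equating the net (thermal + elastic) strains gives |α₁ − α₂|·ΔT = P·[1/(A₁E₁) + 1/(A₂E₂)].
|α₁ − α₂|·ΔT = 5.4×10⁻⁶ × 124 = 0.0006696.
1/(A₁E₁) + 1/(A₂E₂) = 1/(850×106×10³) + 1/(775×205×10³) = 1.739×10⁻⁸ N⁻¹.
So P = 0.0006696 / 1.739×10⁻⁸ = 38.5 kN.
σ_{bronze} = P/A₁ = 38500/850 = 45.29 MPa, tensile.

σ ≈ 45.3 MPa (tensile)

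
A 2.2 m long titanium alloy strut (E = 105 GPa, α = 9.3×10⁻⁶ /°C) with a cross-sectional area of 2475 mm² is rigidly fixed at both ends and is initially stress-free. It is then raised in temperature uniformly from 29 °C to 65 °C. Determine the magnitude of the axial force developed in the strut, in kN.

The ends cannot move, so σ = EαΔT = 105×10³ × 9.3×10⁻⁶ × 36 = 35.15 MPa.
Then P = σA = 35.15 × 2475 mm² = 87.01 kN, compressive.

P ≈ 87 kN (compressive)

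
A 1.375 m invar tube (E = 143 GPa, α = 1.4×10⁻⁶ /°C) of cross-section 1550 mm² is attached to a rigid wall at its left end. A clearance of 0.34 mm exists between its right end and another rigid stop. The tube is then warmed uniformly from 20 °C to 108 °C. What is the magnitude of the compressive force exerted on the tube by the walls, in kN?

P ≈ 0 kN

Free thermal elongation = αΔT L = 1.4×10⁻⁶ × 88 × 1375 = 0.1694 mm.
This is smaller than the 0.34 mm clearance, so the tube expands freely without reaching the stop — the stress is zero.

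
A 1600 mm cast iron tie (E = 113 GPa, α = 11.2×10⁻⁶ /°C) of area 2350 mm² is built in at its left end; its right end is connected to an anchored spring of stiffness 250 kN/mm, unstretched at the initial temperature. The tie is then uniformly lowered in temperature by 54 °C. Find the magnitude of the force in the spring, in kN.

The unrestrained thermal change is αΔT L = 11.2×10⁻⁶ × 54 × 1600 = 0.9677 mm.
Let P be the tensile force in the spring. The tie extends elastically by PL/(AE) and the spring stretches by P/k; together these equal δ_free.
So P = δ_free / [L/(AE) + 1/k] = 0.9677 / [ 1600/(2350×113×10³) + 1/(250×10³) ].
P = 0.9677 / 1.003×10⁻⁵ = 96520 N.

P ≈ 96.5 kN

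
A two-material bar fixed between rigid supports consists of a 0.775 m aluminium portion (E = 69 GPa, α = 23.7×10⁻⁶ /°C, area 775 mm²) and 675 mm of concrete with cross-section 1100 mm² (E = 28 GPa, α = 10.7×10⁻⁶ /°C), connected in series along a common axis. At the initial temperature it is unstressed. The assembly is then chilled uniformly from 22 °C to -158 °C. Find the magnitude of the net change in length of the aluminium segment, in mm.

With the walls removed the bar would change length by δ_free = Σ αᵢΔT Lᵢ = 23.7×10⁻⁶×180×775 + 10.7×10⁻⁶×180×675 = 4.606 mm.
Since the ends are fixed, an axial force P builds up, equal in every segment, with P · Σ Lᵢ/(AᵢEᵢ) = δ_free.
The series flexibility is Σ Lᵢ/(AᵢEᵢ) = 775/(775×69×10³) + 675/(1100×28×10³) = 3.641×10⁻⁵ mm/N.
Hence P = δ_free / Σ(L/AE) = 4.606/3.641×10⁻⁵ = 126.5 kN (tensile).
For the aluminium segment, free thermal change = 23.7×10⁻⁶×180×775 = 3.306 mm and elastic change from P = 126500×775/(775×69×10³) = 1.834 mm; these oppose, so the net change is 1.47 mm (segment shortens).

|ΔL| ≈ 1.47 mm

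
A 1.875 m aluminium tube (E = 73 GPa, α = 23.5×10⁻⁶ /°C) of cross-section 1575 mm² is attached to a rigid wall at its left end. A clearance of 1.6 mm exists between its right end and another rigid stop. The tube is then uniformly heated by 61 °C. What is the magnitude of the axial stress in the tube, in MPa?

Free thermal elongation = αΔT L = 23.5×10⁻⁶ × 61 × 1875 = 2.688 mm.
After closing the 1.6 mm clearance, 2.688 − 1.6 = 1.088 mm of expansion remains to be suppressed by the wall.
That suppressed elongation corresponds to σ = E·Δ/L = 73×10³ × 1.088/1875 = 42.35 MPa.

σ ≈ 42.4 MPa (compressive)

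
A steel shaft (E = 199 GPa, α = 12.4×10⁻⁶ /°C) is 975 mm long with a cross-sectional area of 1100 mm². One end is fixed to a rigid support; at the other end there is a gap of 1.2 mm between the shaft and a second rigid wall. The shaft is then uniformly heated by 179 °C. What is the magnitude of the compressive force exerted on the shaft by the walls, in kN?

If the wall were absent the shaft would grow by αΔT L = 12.4×10⁻⁶ × 179 × 975 = 2.164 mm.
After closing the 1.2 mm clearance, 2.164 − 1.2 = 0.9641 mm of expansion remains to be suppressed by the wall.
So σ = E(δ_free − g)/L = 199×10³ × 0.9641/975 = 196.8 MPa.
P = σA = 196.8 × 1100 = 216.5 kN.

P ≈ 216 kN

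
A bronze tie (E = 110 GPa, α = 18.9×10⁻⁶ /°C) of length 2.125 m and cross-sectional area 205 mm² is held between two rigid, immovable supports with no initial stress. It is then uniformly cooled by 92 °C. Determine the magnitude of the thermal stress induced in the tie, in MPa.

σ ≈ 191 MPa (tensile)

Because both ends are immovable the net strain is zero, and the suppressed thermal strain is αΔT = 18.9×10⁻⁶ × 92 = 1738.8×10⁻⁶.
Hence σ = E·αΔT = 110×10³ × 1738.8×10⁻⁶ = 191.3 MPa, tensile.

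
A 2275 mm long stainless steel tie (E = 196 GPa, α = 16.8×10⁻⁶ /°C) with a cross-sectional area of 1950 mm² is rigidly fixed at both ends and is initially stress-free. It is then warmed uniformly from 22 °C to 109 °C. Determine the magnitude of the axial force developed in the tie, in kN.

Full restraint means ε = 0, so the stress is σ = EαΔT = 196×10³ × 16.8×10⁻⁶ × 87 = 286.5 MPa.
Then P = σA = 286.5 × 1950 mm² = 558.6 kN, compressive.

P ≈ 559 kN (compressive)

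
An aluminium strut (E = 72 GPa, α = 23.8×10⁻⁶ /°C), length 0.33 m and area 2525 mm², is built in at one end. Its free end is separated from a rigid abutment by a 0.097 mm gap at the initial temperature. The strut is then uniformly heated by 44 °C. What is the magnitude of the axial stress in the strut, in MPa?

Unrestrained expansion: δ_free = αΔT L = 23.8×10⁻⁶ × 44 × 330 = 0.3456 mm.
This exceeds the 0.097 mm gap, so the wall pushes back. The portion of expansion that must be recovered elastically is δ_free − gap = 0.3456 − 0.097 = 0.2486 mm.
So σ = E(δ_free − g)/L = 72×10³ × 0.2486/330 = 54.23 MPa.

σ ≈ 54.2 MPa (compressive)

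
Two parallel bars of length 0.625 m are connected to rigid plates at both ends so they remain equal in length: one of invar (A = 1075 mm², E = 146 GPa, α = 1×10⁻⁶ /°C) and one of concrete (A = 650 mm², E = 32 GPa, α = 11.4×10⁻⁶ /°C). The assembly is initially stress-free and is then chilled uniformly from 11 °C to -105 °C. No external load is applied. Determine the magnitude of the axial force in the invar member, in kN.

P ≈ 22.2 kN (compressive in the invar)

Equilibrium of a rigid end plate with no external load gives equal and opposite internal forces ±P in the two members. Since α_{concrete} > α_{invar}, cooling drives the concrete into tension and the invar into compression.
Compatibility of the two members (thermal + elastic change equal): (α₁ − α₂)ΔT = P·[1/(A₁E₁) + 1/(A₂E₂)].
|α₁ − α₂|·ΔT = 10.4×10⁻⁶ × 116 = 0.001206.
1/(A₁E₁) + 1/(A₂E₂) = 1/(1075×146×10³) + 1/(650×32×10³) = 5.445×10⁻⁸ N⁻¹.
So P = 0.001206 / 5.445×10⁻⁸ = 22.16 kN.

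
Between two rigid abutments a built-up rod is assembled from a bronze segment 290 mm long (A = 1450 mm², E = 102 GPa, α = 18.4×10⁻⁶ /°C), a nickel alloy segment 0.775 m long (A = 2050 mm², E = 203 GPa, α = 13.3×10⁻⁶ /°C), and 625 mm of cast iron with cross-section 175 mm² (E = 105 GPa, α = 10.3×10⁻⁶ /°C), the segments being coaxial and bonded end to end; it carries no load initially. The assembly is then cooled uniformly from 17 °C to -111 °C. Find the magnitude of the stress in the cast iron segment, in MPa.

σ ≈ 427 MPa (tensile)

With the walls removed the bar would change length by δ_free = Σ αᵢΔT Lᵢ = 18.4×10⁻⁶×128×290 + 13.3×10⁻⁶×128×775 + 10.3×10⁻⁶×128×625 = 2.826 mm.
Since the ends are fixed, an axial force P builds up, equal in every segment, with P · Σ Lᵢ/(AᵢEᵢ) = δ_free.
The series flexibility is Σ Lᵢ/(AᵢEᵢ) = 290/(1450×102×10³) + 775/(2050×203×10³) + 625/(175×105×10³) = 3.784×10⁻⁵ mm/N.
So P = 2.826 / 3.784×10⁻⁵ = 74.7 kN, tensile.
σ_{cast iron} = P / A = 74700 / 175 = 426.9 MPa.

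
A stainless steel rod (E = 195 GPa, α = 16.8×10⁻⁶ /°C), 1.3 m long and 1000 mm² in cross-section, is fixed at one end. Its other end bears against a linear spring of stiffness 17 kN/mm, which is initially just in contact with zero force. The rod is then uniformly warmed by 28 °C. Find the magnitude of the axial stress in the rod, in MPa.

σ ≈ 9.34 MPa (compressive)

Free thermal expansion: δ_free = αΔT L = 16.8×10⁻⁶ × 28 × 1300 = 0.6115 mm.
Let P be the compressive force at the spring. The rod shortens elastically by PL/(AE) and the spring compresses by P/k; together these equal δ_free.
P [ L/(AE) + 1/k ] = δ_free → P [ 1300/(1000×195×10³) + 1/(17×10³) ] = 0.6115.
P = 0.6115 / 6.549×10⁻⁵ = 9338 N.
σ = P/A = 9338/1000 = 9.338 MPa.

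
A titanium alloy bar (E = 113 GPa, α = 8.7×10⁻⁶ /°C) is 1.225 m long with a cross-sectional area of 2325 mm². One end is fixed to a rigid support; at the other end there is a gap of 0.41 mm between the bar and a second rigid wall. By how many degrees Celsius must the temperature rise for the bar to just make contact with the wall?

ΔT ≈ 38.5 °C

Contact occurs when the free expansion equals the gap: αΔT L = 0.41 mm.
ΔT = 0.41 / (8.7×10⁻⁶ × 1225) = 38.47 °C.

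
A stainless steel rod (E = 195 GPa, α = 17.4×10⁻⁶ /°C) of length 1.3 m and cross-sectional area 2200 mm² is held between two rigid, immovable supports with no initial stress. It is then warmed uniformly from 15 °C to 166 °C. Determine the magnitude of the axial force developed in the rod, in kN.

P ≈ 1130 kN (compressive)

The ends cannot move, so σ = EαΔT = 195×10³ × 17.4×10⁻⁶ × 151 = 512.3 MPa.
Axial force P = σA = 512.3 × 2200 = 1.127×10⁶ N = 1127 kN, compressive.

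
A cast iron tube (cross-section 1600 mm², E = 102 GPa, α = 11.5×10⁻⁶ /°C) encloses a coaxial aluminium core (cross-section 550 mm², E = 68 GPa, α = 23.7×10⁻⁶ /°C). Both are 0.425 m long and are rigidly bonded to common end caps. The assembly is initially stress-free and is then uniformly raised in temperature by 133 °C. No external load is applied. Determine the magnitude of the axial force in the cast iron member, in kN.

P ≈ 49.4 kN (tensile in the cast iron)

Equilibrium of a rigid end plate with no external load gives equal and opposite internal forces ±P in the two members. Since α_{aluminium} > α_{cast iron}, heating drives the aluminium into compression and the cast iron into tension.
Compatibility of the two members (thermal + elastic change equal): (α₁ − α₂)ΔT = P·[1/(A₁E₁) + 1/(A₂E₂)].
|α₁ − α₂|·ΔT = 12.2×10⁻⁶ × 133 = 0.001623.
1/(A₁E₁) + 1/(A₂E₂) = 1/(1600×102×10³) + 1/(550×68×10³) = 3.287×10⁻⁸ N⁻¹.
P = 0.001623 / 3.287×10⁻⁸ = 49370 N = 49.37 kN.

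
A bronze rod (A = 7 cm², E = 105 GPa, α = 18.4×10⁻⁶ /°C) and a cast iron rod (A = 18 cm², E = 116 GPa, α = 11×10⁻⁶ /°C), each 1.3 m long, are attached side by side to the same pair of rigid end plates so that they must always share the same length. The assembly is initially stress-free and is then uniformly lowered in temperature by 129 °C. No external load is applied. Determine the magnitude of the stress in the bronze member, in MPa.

Equilibrium of a rigid end plate with no external load gives equal and opposite internal forces ±P in the two members. Since α_{bronze} > α_{cast iron}, cooling drives the bronze into tension and the cast iron into compression.
Setting the final lengths equal and cancelling L: (α₁ − α₂)ΔT = P/(A₁E₁) + P/(A₂E₂).
|α₁ − α₂|·ΔT = 7.4×10⁻⁶ × 129 = 0.0009546.
1/(A₁E₁) + 1/(A₂E₂) = 1/(700×105×10³) + 1/(1800×116×10³) = 1.839×10⁻⁸ N⁻¹.
So P = 0.0009546 / 1.839×10⁻⁸ = 51.9 kN.
σ_{bronze} = P/A₁ = 51900/700 = 74.14 MPa, tensile.

σ ≈ 74.1 MPa (tensile)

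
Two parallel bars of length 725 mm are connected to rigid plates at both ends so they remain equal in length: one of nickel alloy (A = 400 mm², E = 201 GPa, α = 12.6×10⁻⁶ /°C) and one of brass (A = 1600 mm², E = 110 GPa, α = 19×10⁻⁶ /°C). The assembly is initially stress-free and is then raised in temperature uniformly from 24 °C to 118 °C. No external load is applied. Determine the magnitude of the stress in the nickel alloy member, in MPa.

σ ≈ 83 MPa (tensile)

Both members must finish at the same length. With the larger α, the brass tends to over-expand; the plates restrain it, putting the brass in compression and the nickel alloy in tension. With no external load the two internal forces are equal and opposite, magnitude P.
Equating the net (thermal + elastic) strains gives |α₁ − α₂|·ΔT = P·[1/(A₁E₁) + 1/(A₂E₂)].
|α₁ − α₂|·ΔT = 6.4×10⁻⁶ × 94 = 0.0006016.
1/(A₁E₁) + 1/(A₂E₂) = 1/(400×201×10³) + 1/(1600×110×10³) = 1.812×10⁻⁸ N⁻¹.
So P = 0.0006016 / 1.812×10⁻⁸ = 33.2 kN.
σ_{nickel alloy} = P/A₁ = 33200/400 = 83 MPa, tensile.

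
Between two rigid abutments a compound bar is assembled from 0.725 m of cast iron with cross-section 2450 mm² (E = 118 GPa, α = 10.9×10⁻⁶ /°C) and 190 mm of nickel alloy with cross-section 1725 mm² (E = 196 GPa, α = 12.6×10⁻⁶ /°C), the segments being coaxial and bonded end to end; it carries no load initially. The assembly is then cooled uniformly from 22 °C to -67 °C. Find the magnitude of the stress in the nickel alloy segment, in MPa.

σ ≈ 173 MPa (tensile)

Free thermal contraction of the whole bar: Σ αᵢΔT Lᵢ = 10.9×10⁻⁶×89×725 + 12.6×10⁻⁶×89×190 = 0.9164 mm.
The walls prevent any net length change, so an axial force P (same in every segment) develops. Compatibility: P · Σ Lᵢ/(AᵢEᵢ) = δ_free.
Σ Lᵢ/(AᵢEᵢ) = 725/(2450×118×10³) + 190/(1725×196×10³) = 3.07×10⁻⁶ mm/N.
So P = 0.9164 / 3.07×10⁻⁶ = 298.5 kN, tensile.
σ_{nickel alloy} = P / A = 298500 / 1725 = 173.1 MPa.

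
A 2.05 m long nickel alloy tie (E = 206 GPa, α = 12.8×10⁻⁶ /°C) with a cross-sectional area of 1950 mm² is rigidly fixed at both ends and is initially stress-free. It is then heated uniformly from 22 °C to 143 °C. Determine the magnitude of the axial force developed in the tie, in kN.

P ≈ 622 kN (compressive)

The ends cannot move, so σ = EαΔT = 206×10³ × 12.8×10⁻⁶ × 121 = 319.1 MPa.
P = AEαΔT = 1950 × 206×10³ × 12.8×10⁻⁶ × 121 = 622.2 kN (compressive).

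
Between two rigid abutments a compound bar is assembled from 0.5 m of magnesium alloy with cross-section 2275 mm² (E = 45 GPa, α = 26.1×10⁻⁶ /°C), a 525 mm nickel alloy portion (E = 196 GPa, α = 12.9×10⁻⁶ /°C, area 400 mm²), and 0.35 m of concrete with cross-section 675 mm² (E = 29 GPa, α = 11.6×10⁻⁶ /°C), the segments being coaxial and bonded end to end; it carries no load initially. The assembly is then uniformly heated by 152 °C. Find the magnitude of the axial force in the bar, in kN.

P ≈ 123 kN (compressive)

If the supports were absent, the total length change would be Σ αᵢΔT Lᵢ = 26.1×10⁻⁶×152×500 + 12.9×10⁻⁶×152×525 + 11.6×10⁻⁶×152×350 = 3.63 mm.
Since the ends are fixed, an axial force P builds up, equal in every segment, with P · Σ Lᵢ/(AᵢEᵢ) = δ_free.
Σ Lᵢ/(AᵢEᵢ) = 500/(2275×45×10³) + 525/(400×196×10³) + 350/(675×29×10³) = 2.946×10⁻⁵ mm/N.
Hence P = δ_free / Σ(L/AE) = 3.63/2.946×10⁻⁵ = 123.2 kN (compressive).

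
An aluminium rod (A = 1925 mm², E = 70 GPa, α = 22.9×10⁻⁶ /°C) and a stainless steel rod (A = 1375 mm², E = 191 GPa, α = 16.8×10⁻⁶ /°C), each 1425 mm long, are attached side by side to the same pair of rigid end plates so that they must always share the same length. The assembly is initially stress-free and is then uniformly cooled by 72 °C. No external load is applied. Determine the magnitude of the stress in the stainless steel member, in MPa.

The aluminium has the larger α, so on cooling it would change length more than the stainless steel if both were free. The rigid plates force a common final length, so the aluminium is put into tension and the stainless steel into compression, with equal and opposite forces P (no external load).
Setting the final lengths equal and cancelling L: (α₁ − α₂)ΔT = P/(A₁E₁) + P/(A₂E₂).
|α₁ − α₂|·ΔT = 6.1×10⁻⁶ × 72 = 0.0004392.
1/(A₁E₁) + 1/(A₂E₂) = 1/(1925×70×10³) + 1/(1375×191×10³) = 1.123×10⁻⁸ N⁻¹.
So P = 0.0004392 / 1.123×10⁻⁸ = 39.11 kN.
σ_{stainless steel} = P/A₂ = 39110/1375 = 28.45 MPa, compressive.

σ ≈ 28.4 MPa (compressive)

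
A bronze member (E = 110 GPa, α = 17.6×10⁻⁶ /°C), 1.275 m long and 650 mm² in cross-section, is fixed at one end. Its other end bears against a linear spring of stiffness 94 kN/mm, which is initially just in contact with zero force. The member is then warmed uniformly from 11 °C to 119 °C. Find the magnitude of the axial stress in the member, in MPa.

σ ≈ 131 MPa (compressive)

The unrestrained thermal change is αΔT L = 17.6×10⁻⁶ × 108 × 1275 = 2.424 mm.
Let P be the compressive force at the spring. The member shortens elastically by PL/(AE) and the spring compresses by P/k; together these equal δ_free.
P [ L/(AE) + 1/k ] = δ_free → P [ 1275/(650×110×10³) + 1/(94×10³) ] = 2.424.
P = 2.424 / 2.847×10⁻⁵ = 85120 N.
σ = P/A = 85120/650 = 131 MPa.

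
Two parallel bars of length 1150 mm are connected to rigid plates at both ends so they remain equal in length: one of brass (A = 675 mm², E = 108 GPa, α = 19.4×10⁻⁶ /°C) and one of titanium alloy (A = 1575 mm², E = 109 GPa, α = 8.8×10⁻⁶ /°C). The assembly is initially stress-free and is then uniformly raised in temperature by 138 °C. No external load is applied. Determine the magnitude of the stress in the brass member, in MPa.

σ ≈ 111 MPa (compressive)

The brass has the larger α, so on heating it would change length more than the titanium alloy if both were free. The rigid plates force a common final length, so the brass is put into compression and the titanium alloy into tension, with equal and opposite forces P (no external load).
Compatibility of the two members (thermal + elastic change equal): (α₁ − α₂)ΔT = P·[1/(A₁E₁) + 1/(A₂E₂)].
|α₁ − α₂|·ΔT = 10.6×10⁻⁶ × 138 = 0.001463.
1/(A₁E₁) + 1/(A₂E₂) = 1/(675×108×10³) + 1/(1575×109×10³) = 1.954×10⁻⁸ N⁻¹.
So P = 0.001463 / 1.954×10⁻⁸ = 74.85 kN.
σ_{brass} = P/A₁ = 74850/675 = 110.9 MPa, compressive.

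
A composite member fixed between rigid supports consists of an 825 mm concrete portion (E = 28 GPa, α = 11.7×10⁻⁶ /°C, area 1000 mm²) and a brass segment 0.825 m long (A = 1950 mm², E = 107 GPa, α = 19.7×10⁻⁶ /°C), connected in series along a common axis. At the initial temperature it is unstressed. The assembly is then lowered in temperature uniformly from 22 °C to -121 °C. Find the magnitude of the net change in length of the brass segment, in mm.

Free thermal contraction of the whole bar: Σ αᵢΔT Lᵢ = 11.7×10⁻⁶×143×825 + 19.7×10⁻⁶×143×825 = 3.704 mm.
The walls prevent any net length change, so an axial force P (same in every segment) develops. Compatibility: P · Σ Lᵢ/(AᵢEᵢ) = δ_free.
The series flexibility is Σ Lᵢ/(AᵢEᵢ) = 825/(1000×28×10³) + 825/(1950×107×10³) = 3.342×10⁻⁵ mm/N.
So P = 3.704 / 3.342×10⁻⁵ = 110.8 kN, tensile.
For the brass segment, free thermal change = 19.7×10⁻⁶×143×825 = 2.324 mm and elastic change from P = 110800×825/(1950×107×10³) = 0.4383 mm; these oppose, so the net change is 1.89 mm (segment shortens).

|ΔL| ≈ 1.89 mm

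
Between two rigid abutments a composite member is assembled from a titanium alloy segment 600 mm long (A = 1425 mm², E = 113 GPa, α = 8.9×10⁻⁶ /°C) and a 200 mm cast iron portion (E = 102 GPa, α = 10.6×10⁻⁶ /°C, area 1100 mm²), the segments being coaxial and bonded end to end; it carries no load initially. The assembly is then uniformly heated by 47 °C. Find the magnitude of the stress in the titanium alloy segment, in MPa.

σ ≈ 44.7 MPa (compressive)

Free thermal expansion of the whole bar: Σ αᵢΔT Lᵢ = 8.9×10⁻⁶×47×600 + 10.6×10⁻⁶×47×200 = 0.3506 mm.
The rigid supports impose zero overall length change; the single axial force P common to all segments must satisfy P Σ Lᵢ/(AᵢEᵢ) = δ_free.
The series flexibility is Σ Lᵢ/(AᵢEᵢ) = 600/(1425×113×10³) + 200/(1100×102×10³) = 5.509×10⁻⁶ mm/N.
Hence P = δ_free / Σ(L/AE) = 0.3506/5.509×10⁻⁶ = 63.65 kN (compressive).
σ_{titanium alloy} = P / A = 63650 / 1425 = 44.67 MPa.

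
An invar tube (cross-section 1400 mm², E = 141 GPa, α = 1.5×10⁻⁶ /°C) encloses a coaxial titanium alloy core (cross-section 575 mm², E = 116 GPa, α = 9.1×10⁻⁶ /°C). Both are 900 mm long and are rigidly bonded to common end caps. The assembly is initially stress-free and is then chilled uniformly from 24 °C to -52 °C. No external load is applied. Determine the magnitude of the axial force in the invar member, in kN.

P ≈ 28.8 kN (compressive in the invar)

Equilibrium of a rigid end plate with no external load gives equal and opposite internal forces ±P in the two members. Since α_{titanium alloy} > α_{invar}, cooling drives the titanium alloy into tension and the invar into compression.
Compatibility of the two members (thermal + elastic change equal): (α₁ − α₂)ΔT = P·[1/(A₁E₁) + 1/(A₂E₂)].
|α₁ − α₂|·ΔT = 7.6×10⁻⁶ × 76 = 0.0005776.
1/(A₁E₁) + 1/(A₂E₂) = 1/(1400×141×10³) + 1/(575×116×10³) = 2.006×10⁻⁸ N⁻¹.
So P = 0.0005776 / 2.006×10⁻⁸ = 28.8 kN.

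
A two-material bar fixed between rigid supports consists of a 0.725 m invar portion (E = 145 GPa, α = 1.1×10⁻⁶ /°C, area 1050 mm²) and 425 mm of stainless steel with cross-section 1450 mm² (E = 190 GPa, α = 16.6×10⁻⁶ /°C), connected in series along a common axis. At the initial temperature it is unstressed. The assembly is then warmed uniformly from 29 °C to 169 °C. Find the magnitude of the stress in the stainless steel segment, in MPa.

If the supports were absent, the total length change would be Σ αᵢΔT Lᵢ = 1.1×10⁻⁶×140×725 + 16.6×10⁻⁶×140×425 = 1.099 mm.
The rigid supports impose zero overall length change; the single axial force P common to all segments must satisfy P Σ Lᵢ/(AᵢEᵢ) = δ_free.
The series flexibility is Σ Lᵢ/(AᵢEᵢ) = 725/(1050×145×10³) + 425/(1450×190×10³) = 6.305×10⁻⁶ mm/N.
So P = 1.099 / 6.305×10⁻⁶ = 174.4 kN, compressive.
σ_{stainless steel} = P / A = 174400 / 1450 = 120.3 MPa.

σ ≈ 120 MPa (compressive)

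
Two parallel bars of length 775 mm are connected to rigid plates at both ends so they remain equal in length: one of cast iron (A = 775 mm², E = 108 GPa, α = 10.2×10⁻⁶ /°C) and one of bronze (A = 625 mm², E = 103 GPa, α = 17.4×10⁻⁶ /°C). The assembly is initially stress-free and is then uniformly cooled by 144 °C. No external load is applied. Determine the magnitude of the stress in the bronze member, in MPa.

Both members must finish at the same length. With the larger α, the bronze tends to over-contract; the plates restrain it, putting the bronze in tension and the cast iron in compression. With no external load the two internal forces are equal and opposite, magnitude P.
Compatibility of the two members (thermal + elastic change equal): (α₁ − α₂)ΔT = P·[1/(A₁E₁) + 1/(A₂E₂)].
|α₁ − α₂|·ΔT = 7.2×10⁻⁶ × 144 = 0.001037.
1/(A₁E₁) + 1/(A₂E₂) = 1/(775×108×10³) + 1/(625×103×10³) = 2.748×10⁻⁸ N⁻¹.
So P = 0.001037 / 2.748×10⁻⁸ = 37.73 kN.
σ_{bronze} = P/A₂ = 37730/625 = 60.36 MPa, tensile.

σ ≈ 60.4 MPa (tensile)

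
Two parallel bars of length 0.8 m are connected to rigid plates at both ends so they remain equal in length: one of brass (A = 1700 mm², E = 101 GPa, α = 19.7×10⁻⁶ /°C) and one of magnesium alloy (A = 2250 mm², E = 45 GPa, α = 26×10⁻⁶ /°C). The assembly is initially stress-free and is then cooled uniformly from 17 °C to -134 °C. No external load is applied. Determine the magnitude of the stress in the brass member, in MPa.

Both members must finish at the same length. With the larger α, the magnesium alloy tends to over-contract; the plates restrain it, putting the magnesium alloy in tension and the brass in compression. With no external load the two internal forces are equal and opposite, magnitude P.
Setting the final lengths equal and cancelling L: (α₁ − α₂)ΔT = P/(A₁E₁) + P/(A₂E₂).
|α₁ − α₂|·ΔT = 6.3×10⁻⁶ × 151 = 0.0009513.
1/(A₁E₁) + 1/(A₂E₂) = 1/(1700×101×10³) + 1/(2250×45×10³) = 1.57×10⁻⁸ N⁻¹.
P = 0.0009513 / 1.57×10⁻⁸ = 60590 N = 60.59 kN.
σ_{brass} = P/A₁ = 60590/1700 = 35.64 MPa, compressive.

σ ≈ 35.6 MPa (compressive)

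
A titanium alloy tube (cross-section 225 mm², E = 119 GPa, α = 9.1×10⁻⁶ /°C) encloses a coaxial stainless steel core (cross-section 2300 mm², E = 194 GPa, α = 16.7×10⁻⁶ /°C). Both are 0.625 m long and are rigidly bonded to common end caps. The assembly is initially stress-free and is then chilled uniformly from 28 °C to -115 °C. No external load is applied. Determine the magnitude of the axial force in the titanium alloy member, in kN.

P ≈ 27.5 kN (compressive in the titanium alloy)

Both members must finish at the same length. With the larger α, the stainless steel tends to over-contract; the plates restrain it, putting the stainless steel in tension and the titanium alloy in compression. With no external load the two internal forces are equal and opposite, magnitude P.
Setting the final lengths equal and cancelling L: (α₁ − α₂)ΔT = P/(A₁E₁) + P/(A₂E₂).
|α₁ − α₂|·ΔT = 7.6×10⁻⁶ × 143 = 0.001087.
1/(A₁E₁) + 1/(A₂E₂) = 1/(225×119×10³) + 1/(2300×194×10³) = 3.959×10⁻⁸ N⁻¹.
So P = 0.001087 / 3.959×10⁻⁸ = 27.45 kN.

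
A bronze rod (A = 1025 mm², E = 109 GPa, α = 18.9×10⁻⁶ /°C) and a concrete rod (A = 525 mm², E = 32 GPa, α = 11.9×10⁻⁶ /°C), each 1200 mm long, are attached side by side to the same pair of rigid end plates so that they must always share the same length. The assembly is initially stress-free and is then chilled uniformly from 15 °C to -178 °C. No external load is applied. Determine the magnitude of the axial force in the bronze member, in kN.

The bronze has the larger α, so on cooling it would change length more than the concrete if both were free. The rigid plates force a common final length, so the bronze is put into tension and the concrete into compression, with equal and opposite forces P (no external load).
Compatibility of the two members (thermal + elastic change equal): (α₁ − α₂)ΔT = P·[1/(A₁E₁) + 1/(A₂E₂)].
|α₁ − α₂|·ΔT = 7×10⁻⁶ × 193 = 0.001351.
1/(A₁E₁) + 1/(A₂E₂) = 1/(1025×109×10³) + 1/(525×32×10³) = 6.847×10⁻⁸ N⁻¹.
P = 0.001351 / 6.847×10⁻⁸ = 19730 N = 19.73 kN.

P ≈ 19.7 kN (tensile in the bronze)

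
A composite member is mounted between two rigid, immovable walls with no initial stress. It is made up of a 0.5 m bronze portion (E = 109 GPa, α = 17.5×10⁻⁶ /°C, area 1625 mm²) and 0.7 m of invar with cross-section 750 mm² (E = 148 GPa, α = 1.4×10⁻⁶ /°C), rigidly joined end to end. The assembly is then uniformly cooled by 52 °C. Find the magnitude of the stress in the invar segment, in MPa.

If the supports were absent, the total length change would be Σ αᵢΔT Lᵢ = 17.5×10⁻⁶×52×500 + 1.4×10⁻⁶×52×700 = 0.506 mm.
The walls prevent any net length change, so an axial force P (same in every segment) develops. Compatibility: P · Σ Lᵢ/(AᵢEᵢ) = δ_free.
Σ Lᵢ/(AᵢEᵢ) = 500/(1625×109×10³) + 700/(750×148×10³) = 9.129×10⁻⁶ mm/N.
Hence P = δ_free / Σ(L/AE) = 0.506/9.129×10⁻⁶ = 55.42 kN (tensile).
σ_{invar} = P / A = 55420 / 750 = 73.9 MPa.

σ ≈ 73.9 MPa (tensile)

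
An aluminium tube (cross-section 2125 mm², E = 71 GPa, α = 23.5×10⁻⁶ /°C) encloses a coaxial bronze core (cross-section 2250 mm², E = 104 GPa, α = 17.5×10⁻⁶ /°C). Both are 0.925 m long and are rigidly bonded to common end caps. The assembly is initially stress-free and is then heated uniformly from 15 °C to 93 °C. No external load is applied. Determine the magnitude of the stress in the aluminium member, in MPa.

Both members must finish at the same length. With the larger α, the aluminium tends to over-expand; the plates restrain it, putting the aluminium in compression and the bronze in tension. With no external load the two internal forces are equal and opposite, magnitude P.
Setting the final lengths equal and cancelling L: (α₁ − α₂)ΔT = P/(A₁E₁) + P/(A₂E₂).
|α₁ − α₂|·ΔT = 6×10⁻⁶ × 78 = 0.000468.
1/(A₁E₁) + 1/(A₂E₂) = 1/(2125×71×10³) + 1/(2250×104×10³) = 1.09×10⁻⁸ N⁻¹.
So P = 0.000468 / 1.09×10⁻⁸ = 42.93 kN.
σ_{aluminium} = P/A₁ = 42930/2125 = 20.2 MPa, compressive.

σ ≈ 20.2 MPa (compressive)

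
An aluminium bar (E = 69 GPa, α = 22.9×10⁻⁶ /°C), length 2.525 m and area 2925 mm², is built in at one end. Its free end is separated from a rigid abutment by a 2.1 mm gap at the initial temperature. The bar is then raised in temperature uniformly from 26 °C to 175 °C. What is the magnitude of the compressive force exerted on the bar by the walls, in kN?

Free thermal elongation = αΔT L = 22.9×10⁻⁶ × 149 × 2525 = 8.616 mm.
The gap closes (δ_free > 2.1 mm) and the wall then resists a further 8.616 − 2.1 = 6.516 mm of expansion.
So σ = E(δ_free − g)/L = 69×10³ × 6.516/2525 = 178 MPa.
P = σA = 178 × 2925 = 520.8 kN.

P ≈ 521 kN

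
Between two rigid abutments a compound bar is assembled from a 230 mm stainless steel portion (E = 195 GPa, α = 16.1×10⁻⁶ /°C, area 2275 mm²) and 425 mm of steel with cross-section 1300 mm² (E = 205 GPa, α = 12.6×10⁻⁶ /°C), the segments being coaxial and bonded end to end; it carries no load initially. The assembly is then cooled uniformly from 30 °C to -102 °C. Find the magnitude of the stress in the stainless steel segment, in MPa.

Free thermal contraction of the whole bar: Σ αᵢΔT Lᵢ = 16.1×10⁻⁶×132×230 + 12.6×10⁻⁶×132×425 = 1.196 mm.
The rigid supports impose zero overall length change; the single axial force P common to all segments must satisfy P Σ Lᵢ/(AᵢEᵢ) = δ_free.
Σ Lᵢ/(AᵢEᵢ) = 230/(2275×195×10³) + 425/(1300×205×10³) = 2.113×10⁻⁶ mm/N.
So P = 1.196 / 2.113×10⁻⁶ = 565.8 kN, tensile.
σ_{stainless steel} = P / A = 565800 / 2275 = 248.7 MPa.

σ ≈ 249 MPa (tensile)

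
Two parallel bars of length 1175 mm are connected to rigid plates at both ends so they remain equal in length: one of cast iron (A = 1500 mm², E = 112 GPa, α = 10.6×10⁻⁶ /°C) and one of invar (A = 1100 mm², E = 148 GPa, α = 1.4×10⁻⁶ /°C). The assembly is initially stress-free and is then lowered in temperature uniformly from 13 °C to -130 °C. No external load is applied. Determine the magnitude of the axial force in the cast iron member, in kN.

Both members must finish at the same length. With the larger α, the cast iron tends to over-contract; the plates restrain it, putting the cast iron in tension and the invar in compression. With no external load the two internal forces are equal and opposite, magnitude P.
Compatibility of the two members (thermal + elastic change equal): (α₁ − α₂)ΔT = P·[1/(A₁E₁) + 1/(A₂E₂)].
|α₁ − α₂|·ΔT = 9.2×10⁻⁶ × 143 = 0.001316.
1/(A₁E₁) + 1/(A₂E₂) = 1/(1500×112×10³) + 1/(1100×148×10³) = 1.209×10⁻⁸ N⁻¹.
P = 0.001316 / 1.209×10⁻⁸ = 108800 N = 108.8 kN.

P ≈ 109 kN (tensile in the cast iron)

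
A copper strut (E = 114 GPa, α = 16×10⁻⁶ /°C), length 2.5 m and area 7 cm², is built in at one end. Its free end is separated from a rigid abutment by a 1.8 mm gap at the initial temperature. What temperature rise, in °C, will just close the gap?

The gap closes when αΔT L = 1.8 mm, since the strut is still unstressed at that instant.
ΔT = 1.8 / (16×10⁻⁶ × 2500) = 45 °C.

ΔT ≈ 45 °C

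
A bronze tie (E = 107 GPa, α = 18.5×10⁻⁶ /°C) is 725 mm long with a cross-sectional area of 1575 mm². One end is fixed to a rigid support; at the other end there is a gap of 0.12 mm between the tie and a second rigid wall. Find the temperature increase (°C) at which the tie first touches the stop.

ΔT ≈ 8.95 °C

The gap closes when αΔT L = 0.12 mm, since the tie is still unstressed at that instant.
ΔT = 0.12 / (18.5×10⁻⁶ × 725) = 8.947 °C.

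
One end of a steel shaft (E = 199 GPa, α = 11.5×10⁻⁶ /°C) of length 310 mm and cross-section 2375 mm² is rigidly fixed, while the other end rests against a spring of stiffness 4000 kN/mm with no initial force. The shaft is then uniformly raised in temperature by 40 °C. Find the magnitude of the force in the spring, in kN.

Free thermal expansion: δ_free = αΔT L = 11.5×10⁻⁶ × 40 × 310 = 0.1426 mm.
With a force P in the spring, the elastic change of the shaft is PL/(AE) and that of the spring is P/k; compatibility requires their sum to equal δ_free.
So P = δ_free / [L/(AE) + 1/k] = 0.1426 / [ 310/(2375×199×10³) + 1/(4000×10³) ].
P = 0.1426 / 9.059×10⁻⁷ = 157400 N.

P ≈ 157 kN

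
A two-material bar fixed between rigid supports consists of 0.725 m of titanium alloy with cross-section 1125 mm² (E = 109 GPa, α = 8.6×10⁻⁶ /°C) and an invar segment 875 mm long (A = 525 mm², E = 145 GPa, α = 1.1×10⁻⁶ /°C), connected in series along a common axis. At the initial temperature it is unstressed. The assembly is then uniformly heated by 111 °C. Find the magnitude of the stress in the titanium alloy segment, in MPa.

σ ≈ 40.8 MPa (compressive)

With the walls removed the bar would change length by δ_free = Σ αᵢΔT Lᵢ = 8.6×10⁻⁶×111×725 + 1.1×10⁻⁶×111×875 = 0.7989 mm.
The walls prevent any net length change, so an axial force P (same in every segment) develops. Compatibility: P · Σ Lᵢ/(AᵢEᵢ) = δ_free.
The series flexibility is Σ Lᵢ/(AᵢEᵢ) = 725/(1125×109×10³) + 875/(525×145×10³) = 1.741×10⁻⁵ mm/N.
So P = 0.7989 / 1.741×10⁻⁵ = 45.9 kN, compressive.
σ_{titanium alloy} = P / A = 45900 / 1125 = 40.8 MPa.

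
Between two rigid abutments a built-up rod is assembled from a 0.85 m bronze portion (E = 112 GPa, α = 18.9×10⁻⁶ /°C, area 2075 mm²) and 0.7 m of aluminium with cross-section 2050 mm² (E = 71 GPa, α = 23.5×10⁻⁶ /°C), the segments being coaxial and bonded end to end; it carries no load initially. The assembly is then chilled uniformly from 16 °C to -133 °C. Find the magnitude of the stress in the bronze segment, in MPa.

If the supports were absent, the total length change would be Σ αᵢΔT Lᵢ = 18.9×10⁻⁶×149×850 + 23.5×10⁻⁶×149×700 = 4.845 mm.
The walls prevent any net length change, so an axial force P (same in every segment) develops. Compatibility: P · Σ Lᵢ/(AᵢEᵢ) = δ_free.
Σ Lᵢ/(AᵢEᵢ) = 850/(2075×112×10³) + 700/(2050×71×10³) = 8.467×10⁻⁶ mm/N.
Hence P = δ_free / Σ(L/AE) = 4.845/8.467×10⁻⁶ = 572.2 kN (tensile).
σ_{bronze} = P / A = 572200 / 2075 = 275.8 MPa.

σ ≈ 276 MPa (tensile)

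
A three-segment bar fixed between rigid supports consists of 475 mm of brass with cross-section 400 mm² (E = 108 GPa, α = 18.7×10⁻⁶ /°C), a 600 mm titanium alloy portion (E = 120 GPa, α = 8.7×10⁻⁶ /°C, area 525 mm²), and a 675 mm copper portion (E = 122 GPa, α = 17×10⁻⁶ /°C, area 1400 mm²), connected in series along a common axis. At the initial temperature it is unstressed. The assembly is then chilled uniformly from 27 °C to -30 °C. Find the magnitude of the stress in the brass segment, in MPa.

Free thermal contraction of the whole bar: Σ αᵢΔT Lᵢ = 18.7×10⁻⁶×57×475 + 8.7×10⁻⁶×57×600 + 17×10⁻⁶×57×675 = 1.458 mm.
The rigid supports impose zero overall length change; the single axial force P common to all segments must satisfy P Σ Lᵢ/(AᵢEᵢ) = δ_free.
Σ Lᵢ/(AᵢEᵢ) = 475/(400×108×10³) + 600/(525×120×10³) + 675/(1400×122×10³) = 2.447×10⁻⁵ mm/N.
So P = 1.458 / 2.447×10⁻⁵ = 59.58 kN, tensile.
σ_{brass} = P / A = 59580 / 400 = 148.9 MPa.

σ ≈ 149 MPa (tensile)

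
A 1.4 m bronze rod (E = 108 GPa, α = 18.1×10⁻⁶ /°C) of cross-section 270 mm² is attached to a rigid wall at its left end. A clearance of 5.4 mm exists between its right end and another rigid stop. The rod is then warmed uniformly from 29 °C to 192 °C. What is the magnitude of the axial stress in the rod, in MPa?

σ ≈ 0 MPa

Unrestrained expansion: δ_free = αΔT L = 18.1×10⁻⁶ × 163 × 1400 = 4.13 mm.
This is smaller than the 5.4 mm clearance, so the rod expands freely without reaching the stop — the stress is zero.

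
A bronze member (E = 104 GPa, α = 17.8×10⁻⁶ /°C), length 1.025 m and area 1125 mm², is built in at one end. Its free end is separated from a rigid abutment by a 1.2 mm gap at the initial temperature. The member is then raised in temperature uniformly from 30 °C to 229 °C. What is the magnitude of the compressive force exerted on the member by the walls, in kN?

Free thermal elongation = αΔT L = 17.8×10⁻⁶ × 199 × 1025 = 3.631 mm.
This exceeds the 1.2 mm gap, so the wall pushes back. The portion of expansion that must be recovered elastically is δ_free − gap = 3.631 − 1.2 = 2.431 mm.
That suppressed elongation corresponds to σ = E·Δ/L = 104×10³ × 2.431/1025 = 246.6 MPa.
Force on the wall = σA = 246.6 × 1125 mm² = 277.5 kN.

P ≈ 277 kN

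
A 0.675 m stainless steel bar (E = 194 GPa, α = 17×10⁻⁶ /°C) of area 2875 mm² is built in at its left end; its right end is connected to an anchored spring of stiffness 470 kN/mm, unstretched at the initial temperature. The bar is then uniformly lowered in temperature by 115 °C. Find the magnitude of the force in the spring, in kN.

P ≈ 395 kN

The unrestrained thermal change is αΔT L = 17×10⁻⁶ × 115 × 675 = 1.32 mm.
With a force P in the spring, the elastic change of the bar is PL/(AE) and that of the spring is P/k; compatibility requires their sum to equal δ_free.
So P = δ_free / [L/(AE) + 1/k] = 1.32 / [ 675/(2875×194×10³) + 1/(470×10³) ].
P = 1.32 / 3.338×10⁻⁶ = 395300 N.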